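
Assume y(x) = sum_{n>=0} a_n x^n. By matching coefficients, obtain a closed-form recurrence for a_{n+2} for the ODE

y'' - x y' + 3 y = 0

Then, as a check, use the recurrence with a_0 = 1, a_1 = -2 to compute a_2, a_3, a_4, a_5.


Substitute y = sum_n a_n x^n.
y''(x) has coefficient (n+2)(n+1) a_{n+2} at x^n;
-x y'(x) has coefficient -n a_n at x^n (shift);
3 y(x) has coefficient 3 a_n at x^n.
Matching x^n: (n+2)(n+1) a_{n+2} + (-n + 3) a_n = 0.
Thus a_{n+2} = (n - 3) / ((n+1)(n+2)) * a_n.

Check with a_0 = 1, a_1 = -2 (apply the recurrence for n = 0, 1, 2, 3): a_0 = 1, a_1 = -2, a_2 = -3/2, a_3 = 2/3, a_4 = 1/8, a_5 = 0.

a_(n+2) = (n - 3) / ((n+1)(n+2)) * a_n; check: a_0 = 1, a_1 = -2, a_2 = -3/2, a_3 = 2/3, a_4 = 1/8, a_5 = 0


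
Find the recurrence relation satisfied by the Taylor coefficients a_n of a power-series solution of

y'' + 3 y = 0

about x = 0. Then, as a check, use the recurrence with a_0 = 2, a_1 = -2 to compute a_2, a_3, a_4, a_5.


Substitute y = sum_n a_n x^n into y'' + (const) y = 0.
y''(x) = sum_{n>=0} (n+2)(n+1) a_{n+2} x^n.
The ODE becomes sum_n [(n+2)(n+1) a_{n+2} + 3 a_n] x^n = 0.
Setting each coefficient to zero gives the recurrence:
  (n+2)(n+1) a_{n+2} + 3 a_n = 0,
  a_{n+2} = -3 / ((n+1)(n+2)) a_n.

Check with a_0 = 2, a_1 = -2 (apply the recurrence for n = 0, 1, 2, 3): a_0 = 2, a_1 = -2, a_2 = -3, a_3 = 1, a_4 = 3/4, a_5 = -3/20.

a_{n+2} = -3/((n+1)(n+2)) * a_n; check: a_0 = 2, a_1 = -2, a_2 = -3, a_3 = 1, a_4 = 3/4, a_5 = -3/20


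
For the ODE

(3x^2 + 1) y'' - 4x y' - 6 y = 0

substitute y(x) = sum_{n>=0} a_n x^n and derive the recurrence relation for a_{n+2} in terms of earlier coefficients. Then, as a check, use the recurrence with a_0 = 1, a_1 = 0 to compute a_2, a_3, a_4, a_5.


Substitute y = sum_n a_n x^n.
(1 + 3 x^2) y'' contributes (n+2)(n+1) a_{n+2} + 3 n(n-1) a_n at x^n.
-4 x y'(x) contributes -4 n a_n at x^n.
-6 y(x) contributes -6 a_n at x^n.
Matching x^n: (n+2)(n+1) a_{n+2} + (3 n(n-1) - 4 n - 6) a_n = 0.
Thus a_{n+2} = (-3 n(n-1) + 4 n + 6) / ((n+1)(n+2)) * a_n.

Check with a_0 = 1, a_1 = 0 (apply the recurrence for n = 0, 1, 2, 3): a_0 = 1, a_1 = 0, a_2 = 3, a_3 = 0, a_4 = 2, a_5 = 0.

a_(n+2) = (-3 n(n-1) + 4 n + 6) / ((n+1)(n+2)) * a_n; check: a_0 = 1, a_1 = 0, a_2 = 3, a_3 = 0, a_4 = 2, a_5 = 0


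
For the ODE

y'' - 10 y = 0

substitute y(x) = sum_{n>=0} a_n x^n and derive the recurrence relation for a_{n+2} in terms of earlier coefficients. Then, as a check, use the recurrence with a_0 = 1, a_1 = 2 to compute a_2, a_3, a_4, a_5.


Substitute y = sum_n a_n x^n into y'' + (const) y = 0.
y''(x) = sum_{n>=0} (n+2)(n+1) a_{n+2} x^n.
The ODE becomes sum_n [(n+2)(n+1) a_{n+2} - 10 a_n] x^n = 0.
Setting each coefficient to zero gives the recurrence:
  (n+2)(n+1) a_{n+2} - 10 a_n = 0,
  a_{n+2} = 10 / ((n+1)(n+2)) a_n.

Check with a_0 = 1, a_1 = 2 (apply the recurrence for n = 0, 1, 2, 3): a_0 = 1, a_1 = 2, a_2 = 5, a_3 = 10/3, a_4 = 25/6, a_5 = 5/3.

a_{n+2} = 10/((n+1)(n+2)) * a_n; check: a_0 = 1, a_1 = 2, a_2 = 5, a_3 = 10/3, a_4 = 25/6, a_5 = 5/3


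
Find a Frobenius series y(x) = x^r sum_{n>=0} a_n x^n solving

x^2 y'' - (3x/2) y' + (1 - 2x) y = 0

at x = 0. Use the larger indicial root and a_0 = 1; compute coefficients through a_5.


Write in Frobenius form y'' + (p(x)/x) y' + (q(x)/x^2) y = 0:
  p(x) = -3/2,  q(x) = 1 - 2x.
Indicial equation: r(r-1) + (-3/2) r + (1) = 0 -> roots r_1 = 2, r_2 = 1/2.
Take r = r_1 = 2. Let y(x) = x^r sum_{n>=0} a_n x^n with a_0 = 1.
Substitute y = x^r sum a_n x^n and match x^{r+n}. The recurrence is
  D(n) a_n - 2 a_{n-1} = 0,  where D(n) = (r+n)(r+n-1) + (-3/2)(r+n) + (1).
  a_n = 2 / D(n) * a_{n-1}.
Since the indicial polynomial factors as (r - r_1)(r - r_2), D(n) = (r_1 + n - r_1)(r_1 + n - r_2) = n(n + 3/2).
Evaluating step by step (a_0 = 1):
  n = 1: D(1) = 1(1 + 3/2) = 5/2; numerator = 2(1) = 2; a_1 = (2)/(5/2) = 4/5
  n = 2: D(2) = 2(2 + 3/2) = 7; numerator = 2(4/5) = 8/5; a_2 = (8/5)/(7) = 8/35
  n = 3: D(3) = 3(3 + 3/2) = 27/2; numerator = 2(8/35) = 16/35; a_3 = (16/35)/(27/2) = 32/945
  n = 4: D(4) = 4(4 + 3/2) = 22; numerator = 2(32/945) = 64/945; a_4 = (64/945)/(22) = 32/10395
  n = 5: D(5) = 5(5 + 3/2) = 65/2; numerator = 2(32/10395) = 64/10395; a_5 = (64/10395)/(65/2) = 128/675675

r = 2; a_0 = 1; a_1 = 4/5; a_2 = 8/35; a_3 = 32/945; a_4 = 32/10395; a_5 = 128/675675


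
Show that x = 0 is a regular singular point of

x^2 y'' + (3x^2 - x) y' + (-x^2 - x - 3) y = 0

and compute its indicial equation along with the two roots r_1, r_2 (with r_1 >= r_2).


Divide by x^2 to reach normal form y'' + P_1(x) y' + P_2(x) y = 0 with P_1(x) = 3 - 1/x and P_2(x) = -1 - 1/x - 3/x^2.
x = 0 is a singular point because the y'-coefficient 3 - 1/x has a pole at x = 0 and the y-coefficient -1 - 1/x - 3/x^2 has a pole at x = 0.
It is a regular singular point because x P_1(x) = p(x) = 3x - 1 and x^2 P_2(x) = q(x) = -x^2 - x - 3 are polynomials, hence analytic at x = 0.
p(0) = -1,  q(0) = -3.
Indicial equation: r(r-1) + p(0) r + q(0) = 0, i.e. r^2 + (p(0) - 1) r + q(0) = 0, i.e. r^2 - 2 r - 3 = 0.
Discriminant: (-2)^2 - 4(-3) = 16, so r = (2 ± 4)/2.
Solving: r_1 = 3, r_2 = -1.

indicial: r^2 - 2 r - 3 = 0; roots r_1 = 3, r_2 = -1


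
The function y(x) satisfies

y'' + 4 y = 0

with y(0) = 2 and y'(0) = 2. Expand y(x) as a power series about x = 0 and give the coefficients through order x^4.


Ansatz: y(x) = sum_{n>=0} a_n x^n, so y'(x) = sum_{n>=1} n a_n x^(n-1) and y''(x) = sum_{n>=2} n(n-1) a_n x^(n-2).
Substitute into P(x) y'' + Q(x) y' + R(x) y = 0 with P(x) = 1, Q(x) = 0, R(x) = 4, and match powers of x.
Initial conditions: a_0 = 2, a_1 = 2.
Setting the coefficient of each power of x to zero and solving order by order (substituting the coefficients already found):
  x^0: 2 a_2 + 4 a_0 = 0  ->  2 a_2 = -4 a_0 = -8  ->  a_2 = -4
  x^1: 6 a_3 + 4 a_1 = 0  ->  6 a_3 = -4 a_1 = -8  ->  a_3 = -4/3
  x^2: 12 a_4 + 4 a_2 = 0  ->  12 a_4 = -4 a_2 = 16  ->  a_4 = 4/3
Truncated series: y(x) = 2 + 2 x - 4 x^2 - (4/3) x^3 + (4/3) x^4 + O(x^5).

a_0 = 2; a_1 = 2; a_2 = -4; a_3 = -4/3; a_4 = 4/3


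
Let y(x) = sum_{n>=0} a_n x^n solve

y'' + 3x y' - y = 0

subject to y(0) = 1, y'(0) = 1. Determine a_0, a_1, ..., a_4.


Ansatz: y(x) = sum_{n>=0} a_n x^n, so y'(x) = sum_{n>=1} n a_n x^(n-1) and y''(x) = sum_{n>=2} n(n-1) a_n x^(n-2).
Substitute into P(x) y'' + Q(x) y' + R(x) y = 0 with P(x) = 1, Q(x) = 3x, R(x) = -1, and match powers of x.
Initial conditions: a_0 = 1, a_1 = 1.
Setting the coefficient of each power of x to zero and solving order by order (substituting the coefficients already found):
  x^0: 2 a_2 - a_0 = 0  ->  2 a_2 = a_0 = 1  ->  a_2 = 1/2
  x^1: 6 a_3 + 2 a_1 = 0  ->  6 a_3 = -2 a_1 = -2  ->  a_3 = -1/3
  x^2: 12 a_4 + 5 a_2 = 0  ->  12 a_4 = -5 a_2 = -5/2  ->  a_4 = -5/24
Truncated series: y(x) = 1 + x + (1/2) x^2 - (1/3) x^3 - (5/24) x^4 + O(x^5).

a_0 = 1; a_1 = 1; a_2 = 1/2; a_3 = -1/3; a_4 = -5/24


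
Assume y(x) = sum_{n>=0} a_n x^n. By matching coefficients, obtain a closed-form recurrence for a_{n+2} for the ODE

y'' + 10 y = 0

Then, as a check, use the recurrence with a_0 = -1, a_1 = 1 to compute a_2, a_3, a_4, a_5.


Substitute y = sum_n a_n x^n into y'' + (const) y = 0.
y''(x) = sum_{n>=0} (n+2)(n+1) a_{n+2} x^n.
The ODE becomes sum_n [(n+2)(n+1) a_{n+2} + 10 a_n] x^n = 0.
Setting each coefficient to zero gives the recurrence:
  (n+2)(n+1) a_{n+2} + 10 a_n = 0,
  a_{n+2} = -10 / ((n+1)(n+2)) a_n.

Check with a_0 = -1, a_1 = 1 (apply the recurrence for n = 0, 1, 2, 3): a_0 = -1, a_1 = 1, a_2 = 5, a_3 = -5/3, a_4 = -25/6, a_5 = 5/6.

a_{n+2} = -10/((n+1)(n+2)) * a_n; check: a_0 = -1, a_1 = 1, a_2 = 5, a_3 = -5/3, a_4 = -25/6, a_5 = 5/6


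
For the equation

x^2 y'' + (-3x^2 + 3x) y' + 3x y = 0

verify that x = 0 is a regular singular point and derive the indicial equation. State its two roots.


Divide by x^2 to reach normal form y'' + P_1(x) y' + P_2(x) y = 0 with P_1(x) = -3 + 3/x and P_2(x) = 3/x.
x = 0 is a singular point because the y'-coefficient -3 + 3/x has a pole at x = 0 and the y-coefficient 3/x has a pole at x = 0.
It is a regular singular point because x P_1(x) = p(x) = 3 - 3x and x^2 P_2(x) = q(x) = 3x are polynomials, hence analytic at x = 0.
p(0) = 3,  q(0) = 0.
Indicial equation: r(r-1) + p(0) r + q(0) = 0, i.e. r^2 + (p(0) - 1) r + q(0) = 0, i.e. r^2 + 2 r = 0.
Discriminant: (2)^2 - 4(0) = 4, so r = (-2 ± 2)/2.
Solving: r_1 = 0, r_2 = -2.

indicial: r^2 + 2 r = 0; roots r_1 = 0, r_2 = -2


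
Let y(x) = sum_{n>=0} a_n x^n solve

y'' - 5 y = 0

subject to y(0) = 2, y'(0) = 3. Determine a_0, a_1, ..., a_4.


Ansatz: y(x) = sum_{n>=0} a_n x^n, so y'(x) = sum_{n>=1} n a_n x^(n-1) and y''(x) = sum_{n>=2} n(n-1) a_n x^(n-2).
Substitute into P(x) y'' + Q(x) y' + R(x) y = 0 with P(x) = 1, Q(x) = 0, R(x) = -5, and match powers of x.
Initial conditions: a_0 = 2, a_1 = 3.
Setting the coefficient of each power of x to zero and solving order by order (substituting the coefficients already found):
  x^0: 2 a_2 - 5 a_0 = 0  ->  2 a_2 = 5 a_0 = 10  ->  a_2 = 5
  x^1: 6 a_3 - 5 a_1 = 0  ->  6 a_3 = 5 a_1 = 15  ->  a_3 = 5/2
  x^2: 12 a_4 - 5 a_2 = 0  ->  12 a_4 = 5 a_2 = 25  ->  a_4 = 25/12
Truncated series: y(x) = 2 + 3 x + 5 x^2 + (5/2) x^3 + (25/12) x^4 + O(x^5).

a_0 = 2; a_1 = 3; a_2 = 5; a_3 = 5/2; a_4 = 25/12


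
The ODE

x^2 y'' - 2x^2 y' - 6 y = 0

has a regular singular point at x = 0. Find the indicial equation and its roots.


Divide by x^2 to reach normal form y'' + P_1(x) y' + P_2(x) y = 0 with P_1(x) = -2 and P_2(x) = -6/x^2.
x = 0 is a singular point because the y-coefficient -6/x^2 has a pole at x = 0.
It is a regular singular point because x P_1(x) = p(x) = -2x and x^2 P_2(x) = q(x) = -6 are polynomials, hence analytic at x = 0.
p(0) = 0,  q(0) = -6.
Indicial equation: r(r-1) + p(0) r + q(0) = 0, i.e. r^2 + (p(0) - 1) r + q(0) = 0, i.e. r^2 - 1 r - 6 = 0.
Discriminant: (-1)^2 - 4(-6) = 25, so r = (1 ± 5)/2.
Solving: r_1 = 3, r_2 = -2.

indicial: r^2 - 1 r - 6 = 0; roots r_1 = 3, r_2 = -2


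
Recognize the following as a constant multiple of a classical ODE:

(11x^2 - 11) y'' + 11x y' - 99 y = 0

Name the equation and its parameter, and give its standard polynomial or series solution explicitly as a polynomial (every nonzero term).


All three coefficients share the factor -11; dividing through by -11 gives  (1 - x^2) y'' - x y' + 9 y = 0.
This matches the Chebyshev equation (1 - x^2) y'' - x y' + n^2 y = 0 (note the -x y' term, not -2x y') with n^2 = 9, so n = 3; the polynomial solution is T_3(x).
With y = sum_k a_k x^k, matching x^k gives (k+2)(k+1) a_{k+2} = (k^2 - n^2) a_k = (k - 3)(k + 3) a_k. The right side vanishes at k = 3, so the series with the parity of 3 terminates at degree 3.
Standard normalization: leading coefficient of T_n is 2^(n-1), so a_3 = 2^2 = 4. Work downward with a_k = (k+1)(k+2) a_{k+2} / ((k - 3)(k + 3)):
  a_1 = (2)(3)(4) / ((1 - 3)(1 + 3)) = 24/(-8) = -3
Hence T_3(x) = 4 x^3 - 3 x.

T_3(x); series = 4 x^3 - 3 x


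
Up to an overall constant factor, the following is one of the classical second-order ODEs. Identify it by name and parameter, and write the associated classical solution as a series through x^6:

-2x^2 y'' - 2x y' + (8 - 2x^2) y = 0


All three coefficients share the factor -2; dividing through by -2 gives  x^2 y'' + x y' + (x^2 - 4) y = 0.
This matches the Bessel equation x^2 y'' + x y' + (x^2 - nu^2) y = 0 with nu^2 = 4, so nu = 2; the solution bounded at x = 0 is J_2(x).
Frobenius at x = 0: indicial roots ±nu; for r = nu the recurrence k(k + 2nu) c_k = -c_{k-2} gives the standard series J_nu(x) = sum_{k>=0} (-1)^k / (k! (k+nu)!) (x/2)^(2k+nu). Evaluate the first 3 terms:
  k = 0: (-1)^0 / (0! * 2! * 2^2) x^2 = 1/(1*2*4) x^2 = (1/8) x^2
  k = 1: (-1)^1 / (1! * 3! * 2^4) x^4 = -1/(1*6*16) x^4 = (-1/96) x^4
  k = 2: (-1)^2 / (2! * 4! * 2^6) x^6 = 1/(2*24*64) x^6 = (1/3072) x^6
Hence J_2(x) = x^6/3072 - x^4/96 + x^2/8 + ....

J_2(x); series = x^6/3072 - x^4/96 + x^2/8


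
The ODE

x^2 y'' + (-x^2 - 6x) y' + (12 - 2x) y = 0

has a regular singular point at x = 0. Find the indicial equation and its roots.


Divide by x^2 to reach normal form y'' + P_1(x) y' + P_2(x) y = 0 with P_1(x) = -1 - 6/x and P_2(x) = -2/x + 12/x^2.
x = 0 is a singular point because the y'-coefficient -1 - 6/x has a pole at x = 0 and the y-coefficient -2/x + 12/x^2 has a pole at x = 0.
It is a regular singular point because x P_1(x) = p(x) = -x - 6 and x^2 P_2(x) = q(x) = 12 - 2x are polynomials, hence analytic at x = 0.
p(0) = -6,  q(0) = 12.
Indicial equation: r(r-1) + p(0) r + q(0) = 0, i.e. r^2 + (p(0) - 1) r + q(0) = 0, i.e. r^2 - 7 r + 12 = 0.
Discriminant: (-7)^2 - 4(12) = 1, so r = (7 ± 1)/2.
Solving: r_1 = 4, r_2 = 3.

indicial: r^2 - 7 r + 12 = 0; roots r_1 = 4, r_2 = 3


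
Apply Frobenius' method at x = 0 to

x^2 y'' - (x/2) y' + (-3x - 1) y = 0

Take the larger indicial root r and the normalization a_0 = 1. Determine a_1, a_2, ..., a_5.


Write in Frobenius form y'' + (p(x)/x) y' + (q(x)/x^2) y = 0:
  p(x) = -1/2,  q(x) = -3x - 1.
Indicial equation: r(r-1) + (-1/2) r + (-1) = 0 -> roots r_1 = 2, r_2 = -1/2.
Take r = r_1 = 2. Let y(x) = x^r sum_{n>=0} a_n x^n with a_0 = 1.
Substitute y = x^r sum a_n x^n and match x^{r+n}. The recurrence is
  D(n) a_n - 3 a_{n-1} = 0,  where D(n) = (r+n)(r+n-1) + (-1/2)(r+n) + (-1).
  a_n = 3 / D(n) * a_{n-1}.
Since the indicial polynomial factors as (r - r_1)(r - r_2), D(n) = (r_1 + n - r_1)(r_1 + n - r_2) = n(n + 5/2).
Evaluating step by step (a_0 = 1):
  n = 1: D(1) = 1(1 + 5/2) = 7/2; numerator = 3(1) = 3; a_1 = (3)/(7/2) = 6/7
  n = 2: D(2) = 2(2 + 5/2) = 9; numerator = 3(6/7) = 18/7; a_2 = (18/7)/(9) = 2/7
  n = 3: D(3) = 3(3 + 5/2) = 33/2; numerator = 3(2/7) = 6/7; a_3 = (6/7)/(33/2) = 4/77
  n = 4: D(4) = 4(4 + 5/2) = 26; numerator = 3(4/77) = 12/77; a_4 = (12/77)/(26) = 6/1001
  n = 5: D(5) = 5(5 + 5/2) = 75/2; numerator = 3(6/1001) = 18/1001; a_5 = (18/1001)/(75/2) = 12/25025

r = 2; a_0 = 1; a_1 = 6/7; a_2 = 2/7; a_3 = 4/77; a_4 = 6/1001; a_5 = 12/25025


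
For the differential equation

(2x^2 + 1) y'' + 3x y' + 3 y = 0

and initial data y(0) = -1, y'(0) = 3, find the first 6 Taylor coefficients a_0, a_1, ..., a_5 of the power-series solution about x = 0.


Ansatz: y(x) = sum_{n>=0} a_n x^n, so y'(x) = sum_{n>=1} n a_n x^(n-1) and y''(x) = sum_{n>=2} n(n-1) a_n x^(n-2).
Substitute into P(x) y'' + Q(x) y' + R(x) y = 0 with P(x) = 2x^2 + 1, Q(x) = 3x, R(x) = 3, and match powers of x.
Initial conditions: a_0 = -1, a_1 = 3.
Setting the coefficient of each power of x to zero and solving order by order (substituting the coefficients already found):
  x^0: 2 a_2 + 3 a_0 = 0  ->  2 a_2 = -3 a_0 = 3  ->  a_2 = 3/2
  x^1: 6 a_3 + 6 a_1 = 0  ->  6 a_3 = -6 a_1 = -18  ->  a_3 = -3
  x^2: 12 a_4 + 13 a_2 = 0  ->  12 a_4 = -13 a_2 = -39/2  ->  a_4 = -13/8
  x^3: 20 a_5 + 24 a_3 = 0  ->  20 a_5 = -24 a_3 = 72  ->  a_5 = 18/5
Truncated series: y(x) = -1 + 3 x + (3/2) x^2 - 3 x^3 - (13/8) x^4 + (18/5) x^5 + O(x^6).

a_0 = -1; a_1 = 3; a_2 = 3/2; a_3 = -3; a_4 = -13/8; a_5 = 18/5


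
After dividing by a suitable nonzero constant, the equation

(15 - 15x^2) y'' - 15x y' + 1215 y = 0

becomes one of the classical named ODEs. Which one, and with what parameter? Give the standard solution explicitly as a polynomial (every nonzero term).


All three coefficients share the factor 15; dividing through by 15 gives  (1 - x^2) y'' - x y' + 81 y = 0.
This matches the Chebyshev equation (1 - x^2) y'' - x y' + n^2 y = 0 (note the -x y' term, not -2x y') with n^2 = 81, so n = 9; the polynomial solution is T_9(x).
With y = sum_k a_k x^k, matching x^k gives (k+2)(k+1) a_{k+2} = (k^2 - n^2) a_k = (k - 9)(k + 9) a_k. The right side vanishes at k = 9, so the series with the parity of 9 terminates at degree 9.
Standard normalization: leading coefficient of T_n is 2^(n-1), so a_9 = 2^8 = 256. Work downward with a_k = (k+1)(k+2) a_{k+2} / ((k - 9)(k + 9)):
  a_7 = (8)(9)(256) / ((7 - 9)(7 + 9)) = 18432/(-32) = -576
  a_5 = (6)(7)(-576) / ((5 - 9)(5 + 9)) = -24192/(-56) = 432
  a_3 = (4)(5)(432) / ((3 - 9)(3 + 9)) = 8640/(-72) = -120
  a_1 = (2)(3)(-120) / ((1 - 9)(1 + 9)) = -720/(-80) = 9
Hence T_9(x) = 256 x^9 - 576 x^7 + 432 x^5 - 120 x^3 + 9 x.

T_9(x); series = 256 x^9 - 576 x^7 + 432 x^5 - 120 x^3 + 9 x


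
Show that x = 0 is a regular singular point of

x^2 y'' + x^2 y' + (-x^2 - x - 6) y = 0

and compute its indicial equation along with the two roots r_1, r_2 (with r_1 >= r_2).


Divide by x^2 to reach normal form y'' + P_1(x) y' + P_2(x) y = 0 with P_1(x) = 1 and P_2(x) = -1 - 1/x - 6/x^2.
x = 0 is a singular point because the y-coefficient -1 - 1/x - 6/x^2 has a pole at x = 0.
It is a regular singular point because x P_1(x) = p(x) = x and x^2 P_2(x) = q(x) = -x^2 - x - 6 are polynomials, hence analytic at x = 0.
p(0) = 0,  q(0) = -6.
Indicial equation: r(r-1) + p(0) r + q(0) = 0, i.e. r^2 + (p(0) - 1) r + q(0) = 0, i.e. r^2 - 1 r - 6 = 0.
Discriminant: (-1)^2 - 4(-6) = 25, so r = (1 ± 5)/2.
Solving: r_1 = 3, r_2 = -2.

indicial: r^2 - 1 r - 6 = 0; roots r_1 = 3, r_2 = -2


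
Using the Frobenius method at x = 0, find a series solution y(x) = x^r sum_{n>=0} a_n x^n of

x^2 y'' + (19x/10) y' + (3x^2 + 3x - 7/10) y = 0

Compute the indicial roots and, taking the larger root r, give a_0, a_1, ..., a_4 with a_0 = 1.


Write in Frobenius form y'' + (p(x)/x) y' + (q(x)/x^2) y = 0:
  p(x) = 19/10,  q(x) = 3x^2 + 3x - 7/10.
Indicial equation: r(r-1) + (19/10) r + (-7/10) = 0 -> roots r_1 = 1/2, r_2 = -7/5.
Take r = r_1 = 1/2. Let y(x) = x^r sum_{n>=0} a_n x^n with a_0 = 1.
Substitute y = x^r sum a_n x^n and match x^{r+n}. The recurrence is
  D(n) a_n + 3 a_{n-1} + 3 a_{n-2} = 0,  where D(n) = (r+n)(r+n-1) + (19/10)(r+n) + (-7/10).
  a_n = [-3 a_{n-1} - 3 a_{n-2}] / D(n).
Since the indicial polynomial factors as (r - r_1)(r - r_2), D(n) = (r_1 + n - r_1)(r_1 + n - r_2) = n(n + 19/10).
Evaluating step by step (a_0 = 1):
  n = 1: D(1) = 1(1 + 19/10) = 29/10; numerator = -3(1) = -3; a_1 = (-3)/(29/10) = -30/29
  n = 2: D(2) = 2(2 + 19/10) = 39/5; numerator = -3(-30/29) - 3(1) = 3/29; a_2 = (3/29)/(39/5) = 5/377
  n = 3: D(3) = 3(3 + 19/10) = 147/10; numerator = -3(5/377) - 3(-30/29) = 1155/377; a_3 = (1155/377)/(147/10) = 550/2639
  n = 4: D(4) = 4(4 + 19/10) = 118/5; numerator = -3(550/2639) - 3(5/377) = -135/203; a_4 = (-135/203)/(118/5) = -675/23954

r = 1/2; a_0 = 1; a_1 = -30/29; a_2 = 5/377; a_3 = 550/2639; a_4 = -675/23954


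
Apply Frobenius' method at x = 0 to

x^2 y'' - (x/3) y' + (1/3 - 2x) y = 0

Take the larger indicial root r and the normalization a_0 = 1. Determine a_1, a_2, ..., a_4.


Write in Frobenius form y'' + (p(x)/x) y' + (q(x)/x^2) y = 0:
  p(x) = -1/3,  q(x) = 1/3 - 2x.
Indicial equation: r(r-1) + (-1/3) r + (1/3) = 0 -> roots r_1 = 1, r_2 = 1/3.
Take r = r_1 = 1. Let y(x) = x^r sum_{n>=0} a_n x^n with a_0 = 1.
Substitute y = x^r sum a_n x^n and match x^{r+n}. The recurrence is
  D(n) a_n - 2 a_{n-1} = 0,  where D(n) = (r+n)(r+n-1) + (-1/3)(r+n) + (1/3).
  a_n = 2 / D(n) * a_{n-1}.
Since the indicial polynomial factors as (r - r_1)(r - r_2), D(n) = (r_1 + n - r_1)(r_1 + n - r_2) = n(n + 2/3).
Evaluating step by step (a_0 = 1):
  n = 1: D(1) = 1(1 + 2/3) = 5/3; numerator = 2(1) = 2; a_1 = (2)/(5/3) = 6/5
  n = 2: D(2) = 2(2 + 2/3) = 16/3; numerator = 2(6/5) = 12/5; a_2 = (12/5)/(16/3) = 9/20
  n = 3: D(3) = 3(3 + 2/3) = 11; numerator = 2(9/20) = 9/10; a_3 = (9/10)/(11) = 9/110
  n = 4: D(4) = 4(4 + 2/3) = 56/3; numerator = 2(9/110) = 9/55; a_4 = (9/55)/(56/3) = 27/3080

r = 1; a_0 = 1; a_1 = 6/5; a_2 = 9/20; a_3 = 9/110; a_4 = 27/3080


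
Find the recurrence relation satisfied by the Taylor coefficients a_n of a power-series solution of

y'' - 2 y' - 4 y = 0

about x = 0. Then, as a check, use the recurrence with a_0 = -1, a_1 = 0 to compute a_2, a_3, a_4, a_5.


Substitute y = sum_n a_n x^n.
y''(x) has coefficient (n+2)(n+1) a_{n+2} at x^n;
-2 y'(x) has coefficient -2 (n+1) a_{n+1} at x^n;
-4 y(x) has coefficient -4 a_n at x^n.
Matching x^n: (n+2)(n+1) a_{n+2} - 2 (n+1) a_{n+1} - 4 a_n = 0.
Thus a_{n+2} = [2 (n+1) a_{n+1} + 4 a_n] / ((n+1)(n+2)).

Check with a_0 = -1, a_1 = 0 (apply the recurrence for n = 0, 1, 2, 3): a_0 = -1, a_1 = 0, a_2 = -2, a_3 = -4/3, a_4 = -4/3, a_5 = -4/5.

a_(n+2) = [2 (n+1) a_(n+1) + 4 a_n] / ((n+1)(n+2)); check: a_0 = -1, a_1 = 0, a_2 = -2, a_3 = -4/3, a_4 = -4/3, a_5 = -4/5


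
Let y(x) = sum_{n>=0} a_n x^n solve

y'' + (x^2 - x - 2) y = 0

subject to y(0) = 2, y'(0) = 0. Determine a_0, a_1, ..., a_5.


Ansatz: y(x) = sum_{n>=0} a_n x^n, so y'(x) = sum_{n>=1} n a_n x^(n-1) and y''(x) = sum_{n>=2} n(n-1) a_n x^(n-2).
Substitute into P(x) y'' + Q(x) y' + R(x) y = 0 with P(x) = 1, Q(x) = 0, R(x) = x^2 - x - 2, and match powers of x.
Initial conditions: a_0 = 2, a_1 = 0.
Setting the coefficient of each power of x to zero and solving order by order (substituting the coefficients already found):
  x^0: 2 a_2 - 2 a_0 = 0  ->  2 a_2 = 2 a_0 = 4  ->  a_2 = 2
  x^1: 6 a_3 - 2 a_1 - a_0 = 0  ->  6 a_3 = 2 a_1 + a_0 = 2  ->  a_3 = 1/3
  x^2: 12 a_4 - 2 a_2 - a_1 + a_0 = 0  ->  12 a_4 = 2 a_2 + a_1 - a_0 = 2  ->  a_4 = 1/6
  x^3: 20 a_5 - 2 a_3 - a_2 + a_1 = 0  ->  20 a_5 = 2 a_3 + a_2 - a_1 = 8/3  ->  a_5 = 2/15
Truncated series: y(x) = 2 + 2 x^2 + (1/3) x^3 + (1/6) x^4 + (2/15) x^5 + O(x^6).

a_0 = 2; a_1 = 0; a_2 = 2; a_3 = 1/3; a_4 = 1/6; a_5 = 2/15


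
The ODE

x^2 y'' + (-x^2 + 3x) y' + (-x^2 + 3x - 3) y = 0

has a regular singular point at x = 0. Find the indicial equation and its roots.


Divide by x^2 to reach normal form y'' + P_1(x) y' + P_2(x) y = 0 with P_1(x) = -1 + 3/x and P_2(x) = -1 + 3/x - 3/x^2.
x = 0 is a singular point because the y'-coefficient -1 + 3/x has a pole at x = 0 and the y-coefficient -1 + 3/x - 3/x^2 has a pole at x = 0.
It is a regular singular point because x P_1(x) = p(x) = 3 - x and x^2 P_2(x) = q(x) = -x^2 + 3x - 3 are polynomials, hence analytic at x = 0.
p(0) = 3,  q(0) = -3.
Indicial equation: r(r-1) + p(0) r + q(0) = 0, i.e. r^2 + (p(0) - 1) r + q(0) = 0, i.e. r^2 + 2 r - 3 = 0.
Discriminant: (2)^2 - 4(-3) = 16, so r = (-2 ± 4)/2.
Solving: r_1 = 1, r_2 = -3.

indicial: r^2 + 2 r - 3 = 0; roots r_1 = 1, r_2 = -3


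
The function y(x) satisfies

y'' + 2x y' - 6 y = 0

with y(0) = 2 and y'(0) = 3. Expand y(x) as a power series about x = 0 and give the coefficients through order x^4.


Ansatz: y(x) = sum_{n>=0} a_n x^n, so y'(x) = sum_{n>=1} n a_n x^(n-1) and y''(x) = sum_{n>=2} n(n-1) a_n x^(n-2).
Substitute into P(x) y'' + Q(x) y' + R(x) y = 0 with P(x) = 1, Q(x) = 2x, R(x) = -6, and match powers of x.
Initial conditions: a_0 = 2, a_1 = 3.
Setting the coefficient of each power of x to zero and solving order by order (substituting the coefficients already found):
  x^0: 2 a_2 - 6 a_0 = 0  ->  2 a_2 = 6 a_0 = 12  ->  a_2 = 6
  x^1: 6 a_3 - 4 a_1 = 0  ->  6 a_3 = 4 a_1 = 12  ->  a_3 = 2
  x^2: 12 a_4 - 2 a_2 = 0  ->  12 a_4 = 2 a_2 = 12  ->  a_4 = 1
Truncated series: y(x) = 2 + 3 x + 6 x^2 + 2 x^3 + x^4 + O(x^5).

a_0 = 2; a_1 = 3; a_2 = 6; a_3 = 2; a_4 = 1


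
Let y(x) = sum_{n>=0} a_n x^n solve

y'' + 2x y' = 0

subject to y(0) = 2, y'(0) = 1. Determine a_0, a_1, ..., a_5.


Ansatz: y(x) = sum_{n>=0} a_n x^n, so y'(x) = sum_{n>=1} n a_n x^(n-1) and y''(x) = sum_{n>=2} n(n-1) a_n x^(n-2).
Substitute into P(x) y'' + Q(x) y' + R(x) y = 0 with P(x) = 1, Q(x) = 2x, R(x) = 0, and match powers of x.
Initial conditions: a_0 = 2, a_1 = 1.
Setting the coefficient of each power of x to zero and solving order by order (substituting the coefficients already found):
  x^0: 2 a_2 = 0  ->  a_2 = 0
  x^1: 6 a_3 + 2 a_1 = 0  ->  6 a_3 = -2 a_1 = -2  ->  a_3 = -1/3
  x^2: 12 a_4 + 4 a_2 = 0  ->  12 a_4 = -4 a_2 = 0  ->  a_4 = 0
  x^3: 20 a_5 + 6 a_3 = 0  ->  20 a_5 = -6 a_3 = 2  ->  a_5 = 1/10
Truncated series: y(x) = 2 + x - (1/3) x^3 + (1/10) x^5 + O(x^6).

a_0 = 2; a_1 = 1; a_2 = 0; a_3 = -1/3; a_4 = 0; a_5 = 1/10


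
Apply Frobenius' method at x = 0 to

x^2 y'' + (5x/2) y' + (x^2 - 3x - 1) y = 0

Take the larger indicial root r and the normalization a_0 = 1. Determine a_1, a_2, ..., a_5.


Write in Frobenius form y'' + (p(x)/x) y' + (q(x)/x^2) y = 0:
  p(x) = 5/2,  q(x) = x^2 - 3x - 1.
Indicial equation: r(r-1) + (5/2) r + (-1) = 0 -> roots r_1 = 1/2, r_2 = -2.
Take r = r_1 = 1/2. Let y(x) = x^r sum_{n>=0} a_n x^n with a_0 = 1.
Substitute y = x^r sum a_n x^n and match x^{r+n}. The recurrence is
  D(n) a_n - 3 a_{n-1} + 1 a_{n-2} = 0,  where D(n) = (r+n)(r+n-1) + (5/2)(r+n) + (-1).
  a_n = [3 a_{n-1} - 1 a_{n-2}] / D(n).
Since the indicial polynomial factors as (r - r_1)(r - r_2), D(n) = (r_1 + n - r_1)(r_1 + n - r_2) = n(n + 5/2).
Evaluating step by step (a_0 = 1):
  n = 1: D(1) = 1(1 + 5/2) = 7/2; numerator = 3(1) = 3; a_1 = (3)/(7/2) = 6/7
  n = 2: D(2) = 2(2 + 5/2) = 9; numerator = 3(6/7) - 1(1) = 11/7; a_2 = (11/7)/(9) = 11/63
  n = 3: D(3) = 3(3 + 5/2) = 33/2; numerator = 3(11/63) - 1(6/7) = -1/3; a_3 = (-1/3)/(33/2) = -2/99
  n = 4: D(4) = 4(4 + 5/2) = 26; numerator = 3(-2/99) - 1(11/63) = -163/693; a_4 = (-163/693)/(26) = -163/18018
  n = 5: D(5) = 5(5 + 5/2) = 75/2; numerator = 3(-163/18018) - 1(-2/99) = -125/18018; a_5 = (-125/18018)/(75/2) = -5/27027

r = 1/2; a_0 = 1; a_1 = 6/7; a_2 = 11/63; a_3 = -2/99; a_4 = -163/18018; a_5 = -5/27027


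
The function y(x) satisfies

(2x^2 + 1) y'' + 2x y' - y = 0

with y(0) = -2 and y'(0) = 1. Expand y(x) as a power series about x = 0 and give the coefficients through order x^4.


Ansatz: y(x) = sum_{n>=0} a_n x^n, so y'(x) = sum_{n>=1} n a_n x^(n-1) and y''(x) = sum_{n>=2} n(n-1) a_n x^(n-2).
Substitute into P(x) y'' + Q(x) y' + R(x) y = 0 with P(x) = 2x^2 + 1, Q(x) = 2x, R(x) = -1, and match powers of x.
Initial conditions: a_0 = -2, a_1 = 1.
Setting the coefficient of each power of x to zero and solving order by order (substituting the coefficients already found):
  x^0: 2 a_2 - a_0 = 0  ->  2 a_2 = a_0 = -2  ->  a_2 = -1
  x^1: 6 a_3 + a_1 = 0  ->  6 a_3 = -a_1 = -1  ->  a_3 = -1/6
  x^2: 12 a_4 + 7 a_2 = 0  ->  12 a_4 = -7 a_2 = 7  ->  a_4 = 7/12
Truncated series: y(x) = -2 + x - x^2 - (1/6) x^3 + (7/12) x^4 + O(x^5).

a_0 = -2; a_1 = 1; a_2 = -1; a_3 = -1/6; a_4 = 7/12


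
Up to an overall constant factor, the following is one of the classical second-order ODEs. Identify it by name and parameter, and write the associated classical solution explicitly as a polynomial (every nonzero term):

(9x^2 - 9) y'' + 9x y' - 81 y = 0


All three coefficients share the factor -9; dividing through by -9 gives  (1 - x^2) y'' - x y' + 9 y = 0.
This matches the Chebyshev equation (1 - x^2) y'' - x y' + n^2 y = 0 (note the -x y' term, not -2x y') with n^2 = 9, so n = 3; the polynomial solution is T_3(x).
With y = sum_k a_k x^k, matching x^k gives (k+2)(k+1) a_{k+2} = (k^2 - n^2) a_k = (k - 3)(k + 3) a_k. The right side vanishes at k = 3, so the series with the parity of 3 terminates at degree 3.
Standard normalization: leading coefficient of T_n is 2^(n-1), so a_3 = 2^2 = 4. Work downward with a_k = (k+1)(k+2) a_{k+2} / ((k - 3)(k + 3)):
  a_1 = (2)(3)(4) / ((1 - 3)(1 + 3)) = 24/(-8) = -3
Hence T_3(x) = 4 x^3 - 3 x.

T_3(x); series = 4 x^3 - 3 x


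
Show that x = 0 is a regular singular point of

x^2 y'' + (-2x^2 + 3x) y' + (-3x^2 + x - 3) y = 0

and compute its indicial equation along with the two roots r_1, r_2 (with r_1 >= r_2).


Divide by x^2 to reach normal form y'' + P_1(x) y' + P_2(x) y = 0 with P_1(x) = -2 + 3/x and P_2(x) = -3 + 1/x - 3/x^2.
x = 0 is a singular point because the y'-coefficient -2 + 3/x has a pole at x = 0 and the y-coefficient -3 + 1/x - 3/x^2 has a pole at x = 0.
It is a regular singular point because x P_1(x) = p(x) = 3 - 2x and x^2 P_2(x) = q(x) = -3x^2 + x - 3 are polynomials, hence analytic at x = 0.
p(0) = 3,  q(0) = -3.
Indicial equation: r(r-1) + p(0) r + q(0) = 0, i.e. r^2 + (p(0) - 1) r + q(0) = 0, i.e. r^2 + 2 r - 3 = 0.
Discriminant: (2)^2 - 4(-3) = 16, so r = (-2 ± 4)/2.
Solving: r_1 = 1, r_2 = -3.

indicial: r^2 + 2 r - 3 = 0; roots r_1 = 1, r_2 = -3


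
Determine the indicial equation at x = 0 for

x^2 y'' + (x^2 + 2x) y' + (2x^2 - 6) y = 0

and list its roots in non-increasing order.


Divide by x^2 to reach normal form y'' + P_1(x) y' + P_2(x) y = 0 with P_1(x) = 1 + 2/x and P_2(x) = 2 - 6/x^2.
x = 0 is a singular point because the y'-coefficient 1 + 2/x has a pole at x = 0 and the y-coefficient 2 - 6/x^2 has a pole at x = 0.
It is a regular singular point because x P_1(x) = p(x) = x + 2 and x^2 P_2(x) = q(x) = 2x^2 - 6 are polynomials, hence analytic at x = 0.
p(0) = 2,  q(0) = -6.
Indicial equation: r(r-1) + p(0) r + q(0) = 0, i.e. r^2 + (p(0) - 1) r + q(0) = 0, i.e. r^2 + 1 r - 6 = 0.
Discriminant: (1)^2 - 4(-6) = 25, so r = (-1 ± 5)/2.
Solving: r_1 = 2, r_2 = -3.

indicial: r^2 + 1 r - 6 = 0; roots r_1 = 2, r_2 = -3


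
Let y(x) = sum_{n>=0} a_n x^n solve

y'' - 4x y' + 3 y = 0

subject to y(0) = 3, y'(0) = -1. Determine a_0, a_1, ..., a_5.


Ansatz: y(x) = sum_{n>=0} a_n x^n, so y'(x) = sum_{n>=1} n a_n x^(n-1) and y''(x) = sum_{n>=2} n(n-1) a_n x^(n-2).
Substitute into P(x) y'' + Q(x) y' + R(x) y = 0 with P(x) = 1, Q(x) = -4x, R(x) = 3, and match powers of x.
Initial conditions: a_0 = 3, a_1 = -1.
Setting the coefficient of each power of x to zero and solving order by order (substituting the coefficients already found):
  x^0: 2 a_2 + 3 a_0 = 0  ->  2 a_2 = -3 a_0 = -9  ->  a_2 = -9/2
  x^1: 6 a_3 - a_1 = 0  ->  6 a_3 = a_1 = -1  ->  a_3 = -1/6
  x^2: 12 a_4 - 5 a_2 = 0  ->  12 a_4 = 5 a_2 = -45/2  ->  a_4 = -15/8
  x^3: 20 a_5 - 9 a_3 = 0  ->  20 a_5 = 9 a_3 = -3/2  ->  a_5 = -3/40
Truncated series: y(x) = 3 - x - (9/2) x^2 - (1/6) x^3 - (15/8) x^4 - (3/40) x^5 + O(x^6).

a_0 = 3; a_1 = -1; a_2 = -9/2; a_3 = -1/6; a_4 = -15/8; a_5 = -3/40


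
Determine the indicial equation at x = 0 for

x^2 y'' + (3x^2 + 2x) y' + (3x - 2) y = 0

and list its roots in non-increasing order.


Divide by x^2 to reach normal form y'' + P_1(x) y' + P_2(x) y = 0 with P_1(x) = 3 + 2/x and P_2(x) = 3/x - 2/x^2.
x = 0 is a singular point because the y'-coefficient 3 + 2/x has a pole at x = 0 and the y-coefficient 3/x - 2/x^2 has a pole at x = 0.
It is a regular singular point because x P_1(x) = p(x) = 3x + 2 and x^2 P_2(x) = q(x) = 3x - 2 are polynomials, hence analytic at x = 0.
p(0) = 2,  q(0) = -2.
Indicial equation: r(r-1) + p(0) r + q(0) = 0, i.e. r^2 + (p(0) - 1) r + q(0) = 0, i.e. r^2 + 1 r - 2 = 0.
Discriminant: (1)^2 - 4(-2) = 9, so r = (-1 ± 3)/2.
Solving: r_1 = 1, r_2 = -2.

indicial: r^2 + 1 r - 2 = 0; roots r_1 = 1, r_2 = -2


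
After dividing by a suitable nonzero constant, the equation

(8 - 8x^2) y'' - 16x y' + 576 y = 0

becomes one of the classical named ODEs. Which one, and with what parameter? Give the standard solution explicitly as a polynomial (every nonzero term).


All three coefficients share the factor 8; dividing through by 8 gives  (1 - x^2) y'' - 2x y' + 72 y = 0.
This matches the Legendre equation (1 - x^2) y'' - 2x y' + n(n+1) y = 0 (note the -2x y' term) with n(n+1) = 72, so n = 8; the polynomial solution is P_8(x).
With y = sum_k a_k x^k, matching x^k gives (k+2)(k+1) a_{k+2} = [k(k+1) - n(n+1)] a_k = (k - 8)(k + 9) a_k. The right side vanishes at k = 8, so the series with the parity of 8 terminates at degree 8.
Standard normalization (P_n(1) = 1): leading coefficient (2n)!/(2^n (n!)^2) = 20922789888000/(256*1625702400) = 6435/128, so a_8 = 6435/128. Work downward with a_k = (k+1)(k+2) a_{k+2} / ((k - 8)(k + 9)):
  a_6 = (7)(8)(6435/128) / ((6 - 8)(6 + 9)) = (45045/16)/(-30) = -3003/32
  a_4 = (5)(6)(-3003/32) / ((4 - 8)(4 + 9)) = (-45045/16)/(-52) = 3465/64
  a_2 = (3)(4)(3465/64) / ((2 - 8)(2 + 9)) = (10395/16)/(-66) = -315/32
  a_0 = (1)(2)(-315/32) / ((0 - 8)(0 + 9)) = (-315/16)/(-72) = 35/128
Hence P_8(x) = 6435 x^8/128 - 3003 x^6/32 + 3465 x^4/64 - 315 x^2/32 + 35/128.

P_8(x); series = 6435 x^8/128 - 3003 x^6/32 + 3465 x^4/64 - 315 x^2/32 + 35/128


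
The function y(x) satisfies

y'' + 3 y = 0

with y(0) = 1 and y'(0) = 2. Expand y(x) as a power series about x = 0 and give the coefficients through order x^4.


Ansatz: y(x) = sum_{n>=0} a_n x^n, so y'(x) = sum_{n>=1} n a_n x^(n-1) and y''(x) = sum_{n>=2} n(n-1) a_n x^(n-2).
Substitute into P(x) y'' + Q(x) y' + R(x) y = 0 with P(x) = 1, Q(x) = 0, R(x) = 3, and match powers of x.
Initial conditions: a_0 = 1, a_1 = 2.
Setting the coefficient of each power of x to zero and solving order by order (substituting the coefficients already found):
  x^0: 2 a_2 + 3 a_0 = 0  ->  2 a_2 = -3 a_0 = -3  ->  a_2 = -3/2
  x^1: 6 a_3 + 3 a_1 = 0  ->  6 a_3 = -3 a_1 = -6  ->  a_3 = -1
  x^2: 12 a_4 + 3 a_2 = 0  ->  12 a_4 = -3 a_2 = 9/2  ->  a_4 = 3/8
Truncated series: y(x) = 1 + 2 x - (3/2) x^2 - x^3 + (3/8) x^4 + O(x^5).

a_0 = 1; a_1 = 2; a_2 = -3/2; a_3 = -1; a_4 = 3/8


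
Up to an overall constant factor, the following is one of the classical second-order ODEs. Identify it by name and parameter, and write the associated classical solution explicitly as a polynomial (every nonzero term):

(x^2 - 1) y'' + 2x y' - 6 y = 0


All three coefficients share the factor -1; dividing through by -1 gives  (1 - x^2) y'' - 2x y' + 6 y = 0.
This matches the Legendre equation (1 - x^2) y'' - 2x y' + n(n+1) y = 0 (note the -2x y' term) with n(n+1) = 6, so n = 2; the polynomial solution is P_2(x).
With y = sum_k a_k x^k, matching x^k gives (k+2)(k+1) a_{k+2} = [k(k+1) - n(n+1)] a_k = (k - 2)(k + 3) a_k. The right side vanishes at k = 2, so the series with the parity of 2 terminates at degree 2.
Standard normalization (P_n(1) = 1): leading coefficient (2n)!/(2^n (n!)^2) = 24/(4*4) = 3/2, so a_2 = 3/2. Work downward with a_k = (k+1)(k+2) a_{k+2} / ((k - 2)(k + 3)):
  a_0 = (1)(2)(3/2) / ((0 - 2)(0 + 3)) = 3/(-6) = -1/2
Hence P_2(x) = 3 x^2/2 - 1/2.

P_2(x); series = 3 x^2/2 - 1/2


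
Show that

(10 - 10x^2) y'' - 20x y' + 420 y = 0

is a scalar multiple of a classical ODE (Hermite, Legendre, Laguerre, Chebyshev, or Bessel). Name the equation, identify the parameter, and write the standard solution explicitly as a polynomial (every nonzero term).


All three coefficients share the factor 10; dividing through by 10 gives  (1 - x^2) y'' - 2x y' + 42 y = 0.
This matches the Legendre equation (1 - x^2) y'' - 2x y' + n(n+1) y = 0 (note the -2x y' term) with n(n+1) = 42, so n = 6; the polynomial solution is P_6(x).
With y = sum_k a_k x^k, matching x^k gives (k+2)(k+1) a_{k+2} = [k(k+1) - n(n+1)] a_k = (k - 6)(k + 7) a_k. The right side vanishes at k = 6, so the series with the parity of 6 terminates at degree 6.
Standard normalization (P_n(1) = 1): leading coefficient (2n)!/(2^n (n!)^2) = 479001600/(64*518400) = 231/16, so a_6 = 231/16. Work downward with a_k = (k+1)(k+2) a_{k+2} / ((k - 6)(k + 7)):
  a_4 = (5)(6)(231/16) / ((4 - 6)(4 + 7)) = (3465/8)/(-22) = -315/16
  a_2 = (3)(4)(-315/16) / ((2 - 6)(2 + 7)) = (-945/4)/(-36) = 105/16
  a_0 = (1)(2)(105/16) / ((0 - 6)(0 + 7)) = (105/8)/(-42) = -5/16
Hence P_6(x) = 231 x^6/16 - 315 x^4/16 + 105 x^2/16 - 5/16.

P_6(x); series = 231 x^6/16 - 315 x^4/16 + 105 x^2/16 - 5/16


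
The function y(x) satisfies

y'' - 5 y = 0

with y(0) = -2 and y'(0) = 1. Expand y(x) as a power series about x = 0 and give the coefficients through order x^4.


Ansatz: y(x) = sum_{n>=0} a_n x^n, so y'(x) = sum_{n>=1} n a_n x^(n-1) and y''(x) = sum_{n>=2} n(n-1) a_n x^(n-2).
Substitute into P(x) y'' + Q(x) y' + R(x) y = 0 with P(x) = 1, Q(x) = 0, R(x) = -5, and match powers of x.
Initial conditions: a_0 = -2, a_1 = 1.
Setting the coefficient of each power of x to zero and solving order by order (substituting the coefficients already found):
  x^0: 2 a_2 - 5 a_0 = 0  ->  2 a_2 = 5 a_0 = -10  ->  a_2 = -5
  x^1: 6 a_3 - 5 a_1 = 0  ->  6 a_3 = 5 a_1 = 5  ->  a_3 = 5/6
  x^2: 12 a_4 - 5 a_2 = 0  ->  12 a_4 = 5 a_2 = -25  ->  a_4 = -25/12
Truncated series: y(x) = -2 + x - 5 x^2 + (5/6) x^3 - (25/12) x^4 + O(x^5).

a_0 = -2; a_1 = 1; a_2 = -5; a_3 = 5/6; a_4 = -25/12


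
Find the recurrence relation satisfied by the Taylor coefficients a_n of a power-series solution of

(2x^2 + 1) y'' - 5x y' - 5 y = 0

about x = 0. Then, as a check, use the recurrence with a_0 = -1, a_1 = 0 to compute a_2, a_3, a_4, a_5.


Substitute y = sum_n a_n x^n.
(1 + 2 x^2) y'' contributes (n+2)(n+1) a_{n+2} + 2 n(n-1) a_n at x^n.
-5 x y'(x) contributes -5 n a_n at x^n.
-5 y(x) contributes -5 a_n at x^n.
Matching x^n: (n+2)(n+1) a_{n+2} + (2 n(n-1) - 5 n - 5) a_n = 0.
Thus a_{n+2} = (-2 n(n-1) + 5 n + 5) / ((n+1)(n+2)) * a_n.

Check with a_0 = -1, a_1 = 0 (apply the recurrence for n = 0, 1, 2, 3): a_0 = -1, a_1 = 0, a_2 = -5/2, a_3 = 0, a_4 = -55/24, a_5 = 0.

a_(n+2) = (-2 n(n-1) + 5 n + 5) / ((n+1)(n+2)) * a_n; check: a_0 = -1, a_1 = 0, a_2 = -5/2, a_3 = 0, a_4 = -55/24, a_5 = 0


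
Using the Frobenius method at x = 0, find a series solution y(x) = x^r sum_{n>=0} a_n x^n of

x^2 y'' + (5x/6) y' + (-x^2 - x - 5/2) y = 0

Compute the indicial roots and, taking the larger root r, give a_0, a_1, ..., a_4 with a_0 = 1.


Write in Frobenius form y'' + (p(x)/x) y' + (q(x)/x^2) y = 0:
  p(x) = 5/6,  q(x) = -x^2 - x - 5/2.
Indicial equation: r(r-1) + (5/6) r + (-5/2) = 0 -> roots r_1 = 5/3, r_2 = -3/2.
Take r = r_1 = 5/3. Let y(x) = x^r sum_{n>=0} a_n x^n with a_0 = 1.
Substitute y = x^r sum a_n x^n and match x^{r+n}. The recurrence is
  D(n) a_n - 1 a_{n-1} - 1 a_{n-2} = 0,  where D(n) = (r+n)(r+n-1) + (5/6)(r+n) + (-5/2).
  a_n = [1 a_{n-1} + 1 a_{n-2}] / D(n).
Since the indicial polynomial factors as (r - r_1)(r - r_2), D(n) = (r_1 + n - r_1)(r_1 + n - r_2) = n(n + 19/6).
Evaluating step by step (a_0 = 1):
  n = 1: D(1) = 1(1 + 19/6) = 25/6; numerator = 1(1) = 1; a_1 = (1)/(25/6) = 6/25
  n = 2: D(2) = 2(2 + 19/6) = 31/3; numerator = 1(6/25) + 1(1) = 31/25; a_2 = (31/25)/(31/3) = 3/25
  n = 3: D(3) = 3(3 + 19/6) = 37/2; numerator = 1(3/25) + 1(6/25) = 9/25; a_3 = (9/25)/(37/2) = 18/925
  n = 4: D(4) = 4(4 + 19/6) = 86/3; numerator = 1(18/925) + 1(3/25) = 129/925; a_4 = (129/925)/(86/3) = 9/1850

r = 5/3; a_0 = 1; a_1 = 6/25; a_2 = 3/25; a_3 = 18/925; a_4 = 9/1850


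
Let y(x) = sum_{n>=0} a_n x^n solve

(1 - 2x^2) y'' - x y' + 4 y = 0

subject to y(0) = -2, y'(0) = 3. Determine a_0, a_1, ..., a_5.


Ansatz: y(x) = sum_{n>=0} a_n x^n, so y'(x) = sum_{n>=1} n a_n x^(n-1) and y''(x) = sum_{n>=2} n(n-1) a_n x^(n-2).
Substitute into P(x) y'' + Q(x) y' + R(x) y = 0 with P(x) = 1 - 2x^2, Q(x) = -x, R(x) = 4, and match powers of x.
Initial conditions: a_0 = -2, a_1 = 3.
Setting the coefficient of each power of x to zero and solving order by order (substituting the coefficients already found):
  x^0: 2 a_2 + 4 a_0 = 0  ->  2 a_2 = -4 a_0 = 8  ->  a_2 = 4
  x^1: 6 a_3 + 3 a_1 = 0  ->  6 a_3 = -3 a_1 = -9  ->  a_3 = -3/2
  x^2: 12 a_4 - 2 a_2 = 0  ->  12 a_4 = 2 a_2 = 8  ->  a_4 = 2/3
  x^3: 20 a_5 - 11 a_3 = 0  ->  20 a_5 = 11 a_3 = -33/2  ->  a_5 = -33/40
Truncated series: y(x) = -2 + 3 x + 4 x^2 - (3/2) x^3 + (2/3) x^4 - (33/40) x^5 + O(x^6).

a_0 = -2; a_1 = 3; a_2 = 4; a_3 = -3/2; a_4 = 2/3; a_5 = -33/40


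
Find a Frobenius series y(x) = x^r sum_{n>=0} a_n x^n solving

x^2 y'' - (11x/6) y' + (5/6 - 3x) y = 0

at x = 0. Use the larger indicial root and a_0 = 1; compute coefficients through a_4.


Write in Frobenius form y'' + (p(x)/x) y' + (q(x)/x^2) y = 0:
  p(x) = -11/6,  q(x) = 5/6 - 3x.
Indicial equation: r(r-1) + (-11/6) r + (5/6) = 0 -> roots r_1 = 5/2, r_2 = 1/3.
Take r = r_1 = 5/2. Let y(x) = x^r sum_{n>=0} a_n x^n with a_0 = 1.
Substitute y = x^r sum a_n x^n and match x^{r+n}. The recurrence is
  D(n) a_n - 3 a_{n-1} = 0,  where D(n) = (r+n)(r+n-1) + (-11/6)(r+n) + (5/6).
  a_n = 3 / D(n) * a_{n-1}.
Since the indicial polynomial factors as (r - r_1)(r - r_2), D(n) = (r_1 + n - r_1)(r_1 + n - r_2) = n(n + 13/6).
Evaluating step by step (a_0 = 1):
  n = 1: D(1) = 1(1 + 13/6) = 19/6; numerator = 3(1) = 3; a_1 = (3)/(19/6) = 18/19
  n = 2: D(2) = 2(2 + 13/6) = 25/3; numerator = 3(18/19) = 54/19; a_2 = (54/19)/(25/3) = 162/475
  n = 3: D(3) = 3(3 + 13/6) = 31/2; numerator = 3(162/475) = 486/475; a_3 = (486/475)/(31/2) = 972/14725
  n = 4: D(4) = 4(4 + 13/6) = 74/3; numerator = 3(972/14725) = 2916/14725; a_4 = (2916/14725)/(74/3) = 4374/544825

r = 5/2; a_0 = 1; a_1 = 18/19; a_2 = 162/475; a_3 = 972/14725; a_4 = 4374/544825


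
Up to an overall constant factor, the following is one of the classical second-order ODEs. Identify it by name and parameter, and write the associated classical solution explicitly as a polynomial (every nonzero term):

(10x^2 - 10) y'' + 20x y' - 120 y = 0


All three coefficients share the factor -10; dividing through by -10 gives  (1 - x^2) y'' - 2x y' + 12 y = 0.
This matches the Legendre equation (1 - x^2) y'' - 2x y' + n(n+1) y = 0 (note the -2x y' term) with n(n+1) = 12, so n = 3; the polynomial solution is P_3(x).
With y = sum_k a_k x^k, matching x^k gives (k+2)(k+1) a_{k+2} = [k(k+1) - n(n+1)] a_k = (k - 3)(k + 4) a_k. The right side vanishes at k = 3, so the series with the parity of 3 terminates at degree 3.
Standard normalization (P_n(1) = 1): leading coefficient (2n)!/(2^n (n!)^2) = 720/(8*36) = 5/2, so a_3 = 5/2. Work downward with a_k = (k+1)(k+2) a_{k+2} / ((k - 3)(k + 4)):
  a_1 = (2)(3)(5/2) / ((1 - 3)(1 + 4)) = 15/(-10) = -3/2
Hence P_3(x) = 5 x^3/2 - 3 x/2.

P_3(x); series = 5 x^3/2 - 3 x/2
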